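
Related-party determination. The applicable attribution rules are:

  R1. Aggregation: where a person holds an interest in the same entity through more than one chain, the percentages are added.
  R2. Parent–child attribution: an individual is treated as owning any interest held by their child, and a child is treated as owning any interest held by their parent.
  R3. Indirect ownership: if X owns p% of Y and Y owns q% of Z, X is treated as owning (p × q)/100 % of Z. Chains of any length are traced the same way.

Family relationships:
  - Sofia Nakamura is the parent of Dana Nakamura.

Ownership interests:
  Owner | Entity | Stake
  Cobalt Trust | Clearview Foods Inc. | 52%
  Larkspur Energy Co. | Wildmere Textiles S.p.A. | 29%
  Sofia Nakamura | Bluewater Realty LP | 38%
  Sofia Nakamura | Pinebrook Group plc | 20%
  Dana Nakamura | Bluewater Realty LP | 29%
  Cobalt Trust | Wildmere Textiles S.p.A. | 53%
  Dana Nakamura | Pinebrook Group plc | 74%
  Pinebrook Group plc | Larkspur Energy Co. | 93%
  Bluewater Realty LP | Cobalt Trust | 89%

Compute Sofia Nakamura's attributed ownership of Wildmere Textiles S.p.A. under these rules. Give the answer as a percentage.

By parent–child attribution (R2), Sofia Nakamura is treated as also owning Dana Nakamura's interest in Bluewater Realty LP, giving 38% + 29% = 67%.
By parent–child attribution (R2), Sofia Nakamura is treated as also owning Dana Nakamura's interest in Pinebrook Group plc, giving 20% + 74% = 94%.
Chain via Bluewater Realty LP → Cobalt Trust (R3): 67% × 89% × 53% = 31.6039% of Wildmere Textiles S.p.A.
Chain via Pinebrook Group plc → Larkspur Energy Co. (R3): 94% × 93% × 29% = 25.3518% of Wildmere Textiles S.p.A.
Aggregating (R1): 31.6039% + 25.3518% = 56.9557%.

56.9557%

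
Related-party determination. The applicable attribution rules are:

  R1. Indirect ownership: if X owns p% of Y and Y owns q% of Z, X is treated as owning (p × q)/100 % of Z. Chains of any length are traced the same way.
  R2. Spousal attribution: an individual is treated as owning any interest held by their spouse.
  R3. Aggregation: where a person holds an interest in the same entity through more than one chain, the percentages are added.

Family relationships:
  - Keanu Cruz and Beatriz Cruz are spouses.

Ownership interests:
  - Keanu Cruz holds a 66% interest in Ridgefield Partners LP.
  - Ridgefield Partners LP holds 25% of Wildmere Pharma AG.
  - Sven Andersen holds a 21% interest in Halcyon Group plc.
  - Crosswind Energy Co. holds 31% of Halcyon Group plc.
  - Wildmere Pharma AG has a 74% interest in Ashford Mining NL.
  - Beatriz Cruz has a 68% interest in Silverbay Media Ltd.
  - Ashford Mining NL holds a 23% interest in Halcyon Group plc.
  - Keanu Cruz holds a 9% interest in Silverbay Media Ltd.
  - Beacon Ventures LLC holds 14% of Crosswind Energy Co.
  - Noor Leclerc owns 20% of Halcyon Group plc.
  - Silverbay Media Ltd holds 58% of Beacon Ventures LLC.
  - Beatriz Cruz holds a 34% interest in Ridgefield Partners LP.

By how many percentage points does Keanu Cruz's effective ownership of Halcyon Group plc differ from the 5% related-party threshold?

1.193244

By spousal attribution (R2), Keanu Cruz is treated as also owning Beatriz Cruz's interest in Silverbay Media Ltd, giving 9% + 68% = 77%.
By spousal attribution (R2), Keanu Cruz is treated as also owning Beatriz Cruz's interest in Ridgefield Partners LP, giving 66% + 34% = 100%.
Chain via Silverbay Media Ltd → Beacon Ventures LLC → Crosswind Energy Co. (R1): 77% × 58% × 14% × 31% = 1.938244% of Halcyon Group plc.
Chain via Ridgefield Partners LP → Wildmere Pharma AG → Ashford Mining NL (R1): 100% × 25% × 74% × 23% = 4.255% of Halcyon Group plc.
Aggregating (R3): 1.938244% + 4.255% = 6.193244%.
6.193244% exceeds the 5% threshold by 1.193244 percentage points.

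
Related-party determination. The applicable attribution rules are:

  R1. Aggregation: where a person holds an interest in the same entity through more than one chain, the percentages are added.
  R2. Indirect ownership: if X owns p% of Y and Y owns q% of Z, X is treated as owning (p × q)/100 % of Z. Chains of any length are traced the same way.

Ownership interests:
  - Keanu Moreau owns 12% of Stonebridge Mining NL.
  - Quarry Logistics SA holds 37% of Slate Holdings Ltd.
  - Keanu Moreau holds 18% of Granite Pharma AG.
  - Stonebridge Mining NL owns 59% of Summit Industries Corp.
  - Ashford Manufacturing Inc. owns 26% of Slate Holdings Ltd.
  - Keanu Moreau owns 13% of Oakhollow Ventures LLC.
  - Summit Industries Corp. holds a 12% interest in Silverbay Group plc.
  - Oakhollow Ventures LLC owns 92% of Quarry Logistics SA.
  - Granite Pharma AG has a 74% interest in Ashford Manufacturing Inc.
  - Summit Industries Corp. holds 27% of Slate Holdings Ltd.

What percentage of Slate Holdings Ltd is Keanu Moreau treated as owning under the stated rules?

9.8%

Chain via Stonebridge Mining NL → Summit Industries Corp. (R2): 12% × 59% × 27% = 1.9116% of Slate Holdings Ltd.
Chain via Oakhollow Ventures LLC → Quarry Logistics SA (R2): 13% × 92% × 37% = 4.4252% of Slate Holdings Ltd.
Chain via Granite Pharma AG → Ashford Manufacturing Inc. (R2): 18% × 74% × 26% = 3.4632% of Slate Holdings Ltd.
Aggregating (R1): 1.9116% + 4.4252% + 3.4632% = 9.8%.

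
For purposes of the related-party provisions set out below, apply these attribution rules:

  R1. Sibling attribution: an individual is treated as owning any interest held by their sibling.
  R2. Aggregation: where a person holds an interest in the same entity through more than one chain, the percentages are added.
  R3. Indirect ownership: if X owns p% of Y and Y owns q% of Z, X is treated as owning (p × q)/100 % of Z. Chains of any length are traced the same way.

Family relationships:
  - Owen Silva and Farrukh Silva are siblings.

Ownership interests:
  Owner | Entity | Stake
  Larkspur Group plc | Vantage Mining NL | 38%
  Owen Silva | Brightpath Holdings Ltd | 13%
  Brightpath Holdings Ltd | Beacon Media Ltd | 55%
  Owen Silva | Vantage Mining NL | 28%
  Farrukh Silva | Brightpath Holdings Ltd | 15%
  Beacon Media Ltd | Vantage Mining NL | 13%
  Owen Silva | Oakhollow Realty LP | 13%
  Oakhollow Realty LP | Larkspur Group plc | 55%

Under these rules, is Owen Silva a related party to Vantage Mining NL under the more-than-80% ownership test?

No

By sibling attribution (R1), Owen Silva is treated as also owning Farrukh Silva's interest in Brightpath Holdings Ltd, giving 13% + 15% = 28%.
Chain via Oakhollow Realty LP → Larkspur Group plc (R3): 13% × 55% × 38% = 2.717% of Vantage Mining NL.
Chain via Brightpath Holdings Ltd → Beacon Media Ltd (R3): 28% × 55% × 13% = 2.002% of Vantage Mining NL.
Direct interest in Vantage Mining NL: 28%.
Aggregating (R2): 2.717% + 2.002% + 28% = 32.719%.
32.719% does not exceed the 80% threshold, so Owen is not a related party to Vantage Mining NL.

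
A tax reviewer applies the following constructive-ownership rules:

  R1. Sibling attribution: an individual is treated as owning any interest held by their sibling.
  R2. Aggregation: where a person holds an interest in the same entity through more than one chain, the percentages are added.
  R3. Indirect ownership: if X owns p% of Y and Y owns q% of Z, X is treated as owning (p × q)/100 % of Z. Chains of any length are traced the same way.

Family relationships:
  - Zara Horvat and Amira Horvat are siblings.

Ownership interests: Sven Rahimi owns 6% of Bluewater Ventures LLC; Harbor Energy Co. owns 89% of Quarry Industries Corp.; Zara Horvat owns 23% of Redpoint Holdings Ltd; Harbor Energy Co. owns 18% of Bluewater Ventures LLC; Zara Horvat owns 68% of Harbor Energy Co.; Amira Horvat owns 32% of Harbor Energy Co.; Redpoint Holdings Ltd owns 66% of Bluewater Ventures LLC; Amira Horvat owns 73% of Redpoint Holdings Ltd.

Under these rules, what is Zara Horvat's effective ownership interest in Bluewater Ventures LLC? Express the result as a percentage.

By sibling attribution (R1), Zara Horvat is treated as also owning Amira Horvat's interest in Harbor Energy Co, giving 68% + 32% = 100%.
By sibling attribution (R1), Zara Horvat is treated as also owning Amira Horvat's interest in Redpoint Holdings Ltd, giving 23% + 73% = 96%.
Chain via Harbor Energy Co. (R3): 100% × 18% = 18% of Bluewater Ventures LLC.
Chain via Redpoint Holdings Ltd (R3): 96% × 66% = 63.36% of Bluewater Ventures LLC.
Aggregating (R2): 18% + 63.36% = 81.36%.

81.36%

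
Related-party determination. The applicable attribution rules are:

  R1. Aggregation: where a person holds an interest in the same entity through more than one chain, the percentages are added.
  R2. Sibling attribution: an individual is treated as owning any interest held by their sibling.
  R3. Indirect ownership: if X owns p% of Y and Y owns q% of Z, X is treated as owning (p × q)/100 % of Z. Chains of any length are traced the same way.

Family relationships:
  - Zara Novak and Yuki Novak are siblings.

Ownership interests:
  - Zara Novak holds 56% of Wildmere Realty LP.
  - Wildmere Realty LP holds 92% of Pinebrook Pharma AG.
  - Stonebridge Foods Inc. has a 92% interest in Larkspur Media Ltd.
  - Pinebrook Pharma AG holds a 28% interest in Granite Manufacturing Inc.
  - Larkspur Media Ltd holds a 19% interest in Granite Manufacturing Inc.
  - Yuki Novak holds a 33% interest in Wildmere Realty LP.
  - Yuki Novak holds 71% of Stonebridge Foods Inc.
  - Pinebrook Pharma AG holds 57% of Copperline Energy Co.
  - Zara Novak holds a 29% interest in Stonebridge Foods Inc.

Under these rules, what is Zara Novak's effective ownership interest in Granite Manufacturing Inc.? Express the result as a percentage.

By sibling attribution (R2), Zara Novak is treated as also owning Yuki Novak's interest in Wildmere Realty LP, giving 56% + 33% = 89%.
By sibling attribution (R2), Zara Novak is treated as also owning Yuki Novak's interest in Stonebridge Foods Inc, giving 29% + 71% = 100%.
Chain via Wildmere Realty LP → Pinebrook Pharma AG (R3): 89% × 92% × 28% = 22.9264% of Granite Manufacturing Inc.
Chain via Stonebridge Foods Inc. → Larkspur Media Ltd (R3): 100% × 92% × 19% = 17.48% of Granite Manufacturing Inc.
Aggregating (R1): 22.9264% + 17.48% = 40.4064%.

40.4064%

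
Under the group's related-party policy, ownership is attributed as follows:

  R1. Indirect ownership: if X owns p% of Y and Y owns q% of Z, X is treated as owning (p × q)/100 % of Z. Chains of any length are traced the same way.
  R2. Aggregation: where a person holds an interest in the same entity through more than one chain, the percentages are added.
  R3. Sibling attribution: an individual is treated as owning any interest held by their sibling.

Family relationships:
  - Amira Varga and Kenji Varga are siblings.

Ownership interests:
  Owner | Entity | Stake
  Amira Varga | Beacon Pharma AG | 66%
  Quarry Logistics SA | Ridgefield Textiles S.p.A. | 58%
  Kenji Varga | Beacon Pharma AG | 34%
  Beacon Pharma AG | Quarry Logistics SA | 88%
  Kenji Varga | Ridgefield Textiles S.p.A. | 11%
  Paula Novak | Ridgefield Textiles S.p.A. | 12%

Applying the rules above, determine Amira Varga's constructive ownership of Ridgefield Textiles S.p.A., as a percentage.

62.04%

By sibling attribution (R3), Amira Varga is treated as also owning Kenji Varga's interest in Beacon Pharma AG, giving 66% + 34% = 100%.
By sibling attribution (R3), Amira Varga is treated as owning Kenji Varga's 11% interest in Ridgefield Textiles S.p.A.
Chain via Beacon Pharma AG → Quarry Logistics SA (R1): 100% × 88% × 58% = 51.04% of Ridgefield Textiles S.p.A.
Direct interest in Ridgefield Textiles S.p.A: 11%.
Aggregating (R2): 51.04% + 11% = 62.04%.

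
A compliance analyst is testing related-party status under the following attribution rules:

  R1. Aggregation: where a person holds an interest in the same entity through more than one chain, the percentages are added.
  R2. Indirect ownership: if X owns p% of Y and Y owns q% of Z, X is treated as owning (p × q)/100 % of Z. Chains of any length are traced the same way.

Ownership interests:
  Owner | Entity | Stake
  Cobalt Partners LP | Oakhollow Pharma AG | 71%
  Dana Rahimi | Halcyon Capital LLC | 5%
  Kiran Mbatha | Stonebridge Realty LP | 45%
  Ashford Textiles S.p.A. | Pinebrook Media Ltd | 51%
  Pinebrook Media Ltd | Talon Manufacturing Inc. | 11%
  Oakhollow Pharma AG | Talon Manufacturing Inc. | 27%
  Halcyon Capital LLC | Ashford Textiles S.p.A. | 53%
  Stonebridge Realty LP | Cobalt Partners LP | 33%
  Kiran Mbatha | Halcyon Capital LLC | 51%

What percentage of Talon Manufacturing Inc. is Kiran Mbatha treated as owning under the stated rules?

4.363128%

Chain via Stonebridge Realty LP → Cobalt Partners LP → Oakhollow Pharma AG (R2): 45% × 33% × 71% × 27% = 2.846745% of Talon Manufacturing Inc.
Chain via Halcyon Capital LLC → Ashford Textiles S.p.A. → Pinebrook Media Ltd (R2): 51% × 53% × 51% × 11% = 1.516383% of Talon Manufacturing Inc.
Aggregating (R1): 2.846745% + 1.516383% = 4.363128%.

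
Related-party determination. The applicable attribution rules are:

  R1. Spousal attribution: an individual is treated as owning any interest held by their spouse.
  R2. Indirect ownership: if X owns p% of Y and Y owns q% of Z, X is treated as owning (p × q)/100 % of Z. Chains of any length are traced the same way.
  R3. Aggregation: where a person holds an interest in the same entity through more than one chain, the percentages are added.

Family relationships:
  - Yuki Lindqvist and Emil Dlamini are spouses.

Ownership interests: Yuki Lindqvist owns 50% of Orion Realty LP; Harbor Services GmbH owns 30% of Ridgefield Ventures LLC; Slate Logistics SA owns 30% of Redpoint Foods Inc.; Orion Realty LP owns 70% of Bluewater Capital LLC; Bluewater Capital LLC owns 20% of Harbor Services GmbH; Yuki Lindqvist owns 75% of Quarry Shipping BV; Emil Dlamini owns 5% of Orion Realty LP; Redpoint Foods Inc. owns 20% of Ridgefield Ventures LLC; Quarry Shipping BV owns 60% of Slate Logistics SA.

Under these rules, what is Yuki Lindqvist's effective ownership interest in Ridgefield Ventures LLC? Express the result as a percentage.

By spousal attribution (R1), Yuki Lindqvist is treated as also owning Emil Dlamini's interest in Orion Realty LP, giving 50% + 5% = 55%.
Chain via Orion Realty LP → Bluewater Capital LLC → Harbor Services GmbH (R2): 55% × 70% × 20% × 30% = 2.31% of Ridgefield Ventures LLC.
Chain via Quarry Shipping BV → Slate Logistics SA → Redpoint Foods Inc. (R2): 75% × 60% × 30% × 20% = 2.7% of Ridgefield Ventures LLC.
Aggregating (R3): 2.31% + 2.7% = 5.01%.

5.01%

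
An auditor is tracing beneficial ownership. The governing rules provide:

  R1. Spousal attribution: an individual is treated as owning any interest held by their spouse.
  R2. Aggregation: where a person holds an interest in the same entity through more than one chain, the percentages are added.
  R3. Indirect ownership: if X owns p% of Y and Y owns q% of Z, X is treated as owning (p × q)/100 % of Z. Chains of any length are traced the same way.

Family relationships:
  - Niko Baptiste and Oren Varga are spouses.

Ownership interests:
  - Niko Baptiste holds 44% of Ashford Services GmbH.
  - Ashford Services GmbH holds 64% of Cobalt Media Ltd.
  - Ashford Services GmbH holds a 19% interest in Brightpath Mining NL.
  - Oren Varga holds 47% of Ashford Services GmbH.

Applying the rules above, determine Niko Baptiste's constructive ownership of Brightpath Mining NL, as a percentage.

By spousal attribution (R1), Niko Baptiste is treated as also owning Oren Varga's interest in Ashford Services GmbH, giving 44% + 47% = 91%.
Chain via Ashford Services GmbH (R3): 91% × 19% = 17.29% of Brightpath Mining NL.

17.29%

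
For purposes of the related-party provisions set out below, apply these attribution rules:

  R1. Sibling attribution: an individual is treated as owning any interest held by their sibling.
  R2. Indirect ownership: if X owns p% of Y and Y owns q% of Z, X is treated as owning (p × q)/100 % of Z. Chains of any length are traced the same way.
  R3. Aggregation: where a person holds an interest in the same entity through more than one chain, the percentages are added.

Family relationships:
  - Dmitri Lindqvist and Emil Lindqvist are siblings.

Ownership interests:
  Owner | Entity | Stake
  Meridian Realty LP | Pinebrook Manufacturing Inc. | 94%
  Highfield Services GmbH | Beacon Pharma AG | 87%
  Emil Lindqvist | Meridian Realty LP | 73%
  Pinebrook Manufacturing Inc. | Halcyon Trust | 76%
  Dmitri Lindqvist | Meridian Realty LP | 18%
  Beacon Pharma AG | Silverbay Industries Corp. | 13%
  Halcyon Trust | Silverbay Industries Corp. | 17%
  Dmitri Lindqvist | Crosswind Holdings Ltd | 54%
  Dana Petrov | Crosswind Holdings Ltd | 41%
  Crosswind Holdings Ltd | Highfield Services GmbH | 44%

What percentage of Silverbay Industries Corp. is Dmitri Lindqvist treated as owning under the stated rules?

By sibling attribution (R1), Dmitri Lindqvist is treated as also owning Emil Lindqvist's interest in Meridian Realty LP, giving 18% + 73% = 91%.
Chain via Meridian Realty LP → Pinebrook Manufacturing Inc. → Halcyon Trust (R2): 91% × 94% × 76% × 17% = 11.051768% of Silverbay Industries Corp.
Chain via Crosswind Holdings Ltd → Highfield Services GmbH → Beacon Pharma AG (R2): 54% × 44% × 87% × 13% = 2.687256% of Silverbay Industries Corp.
Aggregating (R3): 11.051768% + 2.687256% = 13.739024%.

13.739024%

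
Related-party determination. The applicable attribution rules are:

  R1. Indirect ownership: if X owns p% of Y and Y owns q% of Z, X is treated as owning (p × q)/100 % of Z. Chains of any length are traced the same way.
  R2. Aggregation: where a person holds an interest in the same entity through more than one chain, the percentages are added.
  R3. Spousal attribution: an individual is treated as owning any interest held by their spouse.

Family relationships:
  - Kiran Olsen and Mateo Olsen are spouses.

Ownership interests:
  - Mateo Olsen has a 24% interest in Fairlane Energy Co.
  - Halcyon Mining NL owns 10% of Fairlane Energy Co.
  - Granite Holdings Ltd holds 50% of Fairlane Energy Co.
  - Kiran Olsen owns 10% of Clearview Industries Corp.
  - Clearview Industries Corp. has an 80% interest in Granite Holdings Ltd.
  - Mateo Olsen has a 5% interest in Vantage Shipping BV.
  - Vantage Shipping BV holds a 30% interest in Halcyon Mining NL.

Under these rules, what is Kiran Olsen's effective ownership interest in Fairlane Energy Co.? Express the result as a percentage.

By spousal attribution (R3), Kiran Olsen is treated as owning Mateo Olsen's 5% interest in Vantage Shipping BV.
By spousal attribution (R3), Kiran Olsen is treated as owning Mateo Olsen's 24% interest in Fairlane Energy Co.
Chain via Clearview Industries Corp. → Granite Holdings Ltd (R1): 10% × 80% × 50% = 4% of Fairlane Energy Co.
Chain via Vantage Shipping BV → Halcyon Mining NL (R1): 5% × 30% × 10% = 0.15% of Fairlane Energy Co.
Direct interest in Fairlane Energy Co: 24%.
Aggregating (R2): 4% + 0.15% + 24% = 28.15%.

28.15%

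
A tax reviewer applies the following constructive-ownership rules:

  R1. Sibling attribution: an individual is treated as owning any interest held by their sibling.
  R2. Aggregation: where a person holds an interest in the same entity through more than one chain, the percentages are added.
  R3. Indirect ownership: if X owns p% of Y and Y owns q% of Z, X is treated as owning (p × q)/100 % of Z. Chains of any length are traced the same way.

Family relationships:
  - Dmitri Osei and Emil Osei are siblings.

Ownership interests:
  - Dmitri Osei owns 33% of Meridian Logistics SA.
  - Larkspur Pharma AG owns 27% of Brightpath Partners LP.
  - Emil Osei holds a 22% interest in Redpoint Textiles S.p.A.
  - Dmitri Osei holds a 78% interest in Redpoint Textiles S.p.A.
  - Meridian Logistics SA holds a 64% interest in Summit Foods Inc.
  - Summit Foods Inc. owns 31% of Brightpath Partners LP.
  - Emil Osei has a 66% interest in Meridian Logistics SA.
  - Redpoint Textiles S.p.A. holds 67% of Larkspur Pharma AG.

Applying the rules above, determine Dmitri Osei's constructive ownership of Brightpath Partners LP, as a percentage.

By sibling attribution (R1), Dmitri Osei is treated as also owning Emil Osei's interest in Meridian Logistics SA, giving 33% + 66% = 99%.
By sibling attribution (R1), Dmitri Osei is treated as also owning Emil Osei's interest in Redpoint Textiles S.p.A, giving 78% + 22% = 100%.
Chain via Meridian Logistics SA → Summit Foods Inc. (R3): 99% × 64% × 31% = 19.6416% of Brightpath Partners LP.
Chain via Redpoint Textiles S.p.A. → Larkspur Pharma AG (R3): 100% × 67% × 27% = 18.09% of Brightpath Partners LP.
Aggregating (R2): 19.6416% + 18.09% = 37.7316%.

37.7316%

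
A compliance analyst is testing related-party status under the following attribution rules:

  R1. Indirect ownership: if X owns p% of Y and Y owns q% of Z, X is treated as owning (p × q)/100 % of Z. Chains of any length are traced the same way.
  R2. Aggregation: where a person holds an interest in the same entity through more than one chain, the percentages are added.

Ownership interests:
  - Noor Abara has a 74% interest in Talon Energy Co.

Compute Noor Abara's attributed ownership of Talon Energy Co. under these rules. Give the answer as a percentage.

Direct interest in Talon Energy Co: 74%.

74%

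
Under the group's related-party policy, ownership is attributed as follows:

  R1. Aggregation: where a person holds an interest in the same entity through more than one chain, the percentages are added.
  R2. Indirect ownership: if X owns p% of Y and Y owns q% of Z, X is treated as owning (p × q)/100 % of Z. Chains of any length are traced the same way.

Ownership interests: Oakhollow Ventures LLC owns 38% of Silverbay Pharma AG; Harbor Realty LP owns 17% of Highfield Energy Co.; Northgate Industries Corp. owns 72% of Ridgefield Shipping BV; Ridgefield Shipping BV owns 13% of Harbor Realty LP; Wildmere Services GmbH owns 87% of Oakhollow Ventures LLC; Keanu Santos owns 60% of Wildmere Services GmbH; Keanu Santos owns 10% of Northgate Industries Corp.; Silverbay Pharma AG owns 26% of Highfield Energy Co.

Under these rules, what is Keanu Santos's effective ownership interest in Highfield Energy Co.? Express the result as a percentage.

Chain via Wildmere Services GmbH → Oakhollow Ventures LLC → Silverbay Pharma AG (R2): 60% × 87% × 38% × 26% = 5.15736% of Highfield Energy Co.
Chain via Northgate Industries Corp. → Ridgefield Shipping BV → Harbor Realty LP (R2): 10% × 72% × 13% × 17% = 0.15912% of Highfield Energy Co.
Aggregating (R1): 5.15736% + 0.15912% = 5.31648%.

5.31648%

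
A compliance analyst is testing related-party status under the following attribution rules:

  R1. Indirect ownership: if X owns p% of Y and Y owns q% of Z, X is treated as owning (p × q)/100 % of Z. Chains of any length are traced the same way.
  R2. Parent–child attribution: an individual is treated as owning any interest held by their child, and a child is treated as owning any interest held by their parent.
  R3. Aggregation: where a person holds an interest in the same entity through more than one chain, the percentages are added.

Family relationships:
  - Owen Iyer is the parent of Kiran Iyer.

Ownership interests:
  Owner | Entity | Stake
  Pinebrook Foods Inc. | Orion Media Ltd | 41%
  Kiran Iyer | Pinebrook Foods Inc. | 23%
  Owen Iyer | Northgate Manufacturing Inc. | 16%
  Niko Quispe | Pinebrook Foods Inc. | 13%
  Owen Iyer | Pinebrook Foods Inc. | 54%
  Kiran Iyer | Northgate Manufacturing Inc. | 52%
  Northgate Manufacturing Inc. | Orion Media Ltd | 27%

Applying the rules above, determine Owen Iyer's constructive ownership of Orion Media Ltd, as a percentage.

By parent–child attribution (R2), Owen Iyer is treated as also owning Kiran Iyer's interest in Northgate Manufacturing Inc, giving 16% + 52% = 68%.
By parent–child attribution (R2), Owen Iyer is treated as also owning Kiran Iyer's interest in Pinebrook Foods Inc, giving 54% + 23% = 77%.
Chain via Northgate Manufacturing Inc. (R1): 68% × 27% = 18.36% of Orion Media Ltd.
Chain via Pinebrook Foods Inc. (R1): 77% × 41% = 31.57% of Orion Media Ltd.
Aggregating (R3): 18.36% + 31.57% = 49.93%.

49.93%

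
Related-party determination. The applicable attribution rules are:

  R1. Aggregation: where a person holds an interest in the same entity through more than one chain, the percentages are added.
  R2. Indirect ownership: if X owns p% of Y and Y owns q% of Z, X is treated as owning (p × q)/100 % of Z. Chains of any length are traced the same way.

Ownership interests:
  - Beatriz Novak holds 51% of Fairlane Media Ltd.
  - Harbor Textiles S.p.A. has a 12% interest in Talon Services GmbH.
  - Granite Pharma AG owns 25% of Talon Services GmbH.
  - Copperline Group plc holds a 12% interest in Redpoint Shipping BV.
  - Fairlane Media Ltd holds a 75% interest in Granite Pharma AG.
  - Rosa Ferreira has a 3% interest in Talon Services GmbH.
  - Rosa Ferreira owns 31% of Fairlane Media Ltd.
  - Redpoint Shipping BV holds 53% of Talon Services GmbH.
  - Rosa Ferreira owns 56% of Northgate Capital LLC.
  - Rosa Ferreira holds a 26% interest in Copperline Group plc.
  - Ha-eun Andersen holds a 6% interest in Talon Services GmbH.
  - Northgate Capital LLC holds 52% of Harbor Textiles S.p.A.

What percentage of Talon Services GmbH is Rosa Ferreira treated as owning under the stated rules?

13.9605%

Chain via Northgate Capital LLC → Harbor Textiles S.p.A. (R2): 56% × 52% × 12% = 3.4944% of Talon Services GmbH.
Chain via Copperline Group plc → Redpoint Shipping BV (R2): 26% × 12% × 53% = 1.6536% of Talon Services GmbH.
Chain via Fairlane Media Ltd → Granite Pharma AG (R2): 31% × 75% × 25% = 5.8125% of Talon Services GmbH.
Direct interest in Talon Services GmbH: 3%.
Aggregating (R1): 3.4944% + 1.6536% + 5.8125% + 3% = 13.9605%.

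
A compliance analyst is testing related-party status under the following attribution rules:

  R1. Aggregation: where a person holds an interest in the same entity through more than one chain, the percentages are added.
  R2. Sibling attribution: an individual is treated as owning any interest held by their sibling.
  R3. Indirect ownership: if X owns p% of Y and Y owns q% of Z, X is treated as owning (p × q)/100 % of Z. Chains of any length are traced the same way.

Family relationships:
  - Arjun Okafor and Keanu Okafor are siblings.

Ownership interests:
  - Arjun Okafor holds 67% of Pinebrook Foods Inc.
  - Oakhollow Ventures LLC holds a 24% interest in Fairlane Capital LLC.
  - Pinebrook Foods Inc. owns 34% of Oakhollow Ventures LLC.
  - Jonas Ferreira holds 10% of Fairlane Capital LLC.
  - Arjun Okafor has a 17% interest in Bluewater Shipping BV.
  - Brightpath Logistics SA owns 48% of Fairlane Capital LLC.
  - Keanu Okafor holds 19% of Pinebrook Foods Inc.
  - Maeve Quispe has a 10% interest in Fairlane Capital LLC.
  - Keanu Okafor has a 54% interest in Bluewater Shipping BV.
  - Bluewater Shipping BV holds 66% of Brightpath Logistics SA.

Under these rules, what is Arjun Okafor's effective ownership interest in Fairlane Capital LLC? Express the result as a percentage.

By sibling attribution (R2), Arjun Okafor is treated as also owning Keanu Okafor's interest in Bluewater Shipping BV, giving 17% + 54% = 71%.
By sibling attribution (R2), Arjun Okafor is treated as also owning Keanu Okafor's interest in Pinebrook Foods Inc, giving 67% + 19% = 86%.
Chain via Bluewater Shipping BV → Brightpath Logistics SA (R3): 71% × 66% × 48% = 22.4928% of Fairlane Capital LLC.
Chain via Pinebrook Foods Inc. → Oakhollow Ventures LLC (R3): 86% × 34% × 24% = 7.0176% of Fairlane Capital LLC.
Aggregating (R1): 22.4928% + 7.0176% = 29.5104%.

29.5104%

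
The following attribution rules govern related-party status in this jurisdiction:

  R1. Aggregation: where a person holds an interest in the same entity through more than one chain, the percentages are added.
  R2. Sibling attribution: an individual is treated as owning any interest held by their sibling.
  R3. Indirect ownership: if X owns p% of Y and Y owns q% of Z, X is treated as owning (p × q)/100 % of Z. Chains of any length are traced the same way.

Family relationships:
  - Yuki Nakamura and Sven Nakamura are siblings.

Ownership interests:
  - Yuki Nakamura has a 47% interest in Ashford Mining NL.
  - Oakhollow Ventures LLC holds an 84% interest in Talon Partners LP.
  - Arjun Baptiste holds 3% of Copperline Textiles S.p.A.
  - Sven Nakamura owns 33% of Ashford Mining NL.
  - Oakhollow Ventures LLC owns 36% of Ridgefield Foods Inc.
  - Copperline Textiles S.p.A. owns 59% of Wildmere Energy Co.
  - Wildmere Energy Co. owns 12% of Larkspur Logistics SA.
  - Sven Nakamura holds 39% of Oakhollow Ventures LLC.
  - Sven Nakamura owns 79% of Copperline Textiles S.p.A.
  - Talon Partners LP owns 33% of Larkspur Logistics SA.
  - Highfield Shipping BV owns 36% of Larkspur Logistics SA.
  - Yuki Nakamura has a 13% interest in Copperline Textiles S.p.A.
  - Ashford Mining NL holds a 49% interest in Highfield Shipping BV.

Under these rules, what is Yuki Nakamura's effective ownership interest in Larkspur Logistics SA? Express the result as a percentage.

By sibling attribution (R2), Yuki Nakamura is treated as also owning Sven Nakamura's interest in Copperline Textiles S.p.A, giving 13% + 79% = 92%.
By sibling attribution (R2), Yuki Nakamura is treated as also owning Sven Nakamura's interest in Ashford Mining NL, giving 47% + 33% = 80%.
By sibling attribution (R2), Yuki Nakamura is treated as owning Sven Nakamura's 39% interest in Oakhollow Ventures LLC.
Chain via Copperline Textiles S.p.A. → Wildmere Energy Co. (R3): 92% × 59% × 12% = 6.5136% of Larkspur Logistics SA.
Chain via Ashford Mining NL → Highfield Shipping BV (R3): 80% × 49% × 36% = 14.112% of Larkspur Logistics SA.
Chain via Oakhollow Ventures LLC → Talon Partners LP (R3): 39% × 84% × 33% = 10.8108% of Larkspur Logistics SA.
Aggregating (R1): 6.5136% + 14.112% + 10.8108% = 31.4364%.

31.4364%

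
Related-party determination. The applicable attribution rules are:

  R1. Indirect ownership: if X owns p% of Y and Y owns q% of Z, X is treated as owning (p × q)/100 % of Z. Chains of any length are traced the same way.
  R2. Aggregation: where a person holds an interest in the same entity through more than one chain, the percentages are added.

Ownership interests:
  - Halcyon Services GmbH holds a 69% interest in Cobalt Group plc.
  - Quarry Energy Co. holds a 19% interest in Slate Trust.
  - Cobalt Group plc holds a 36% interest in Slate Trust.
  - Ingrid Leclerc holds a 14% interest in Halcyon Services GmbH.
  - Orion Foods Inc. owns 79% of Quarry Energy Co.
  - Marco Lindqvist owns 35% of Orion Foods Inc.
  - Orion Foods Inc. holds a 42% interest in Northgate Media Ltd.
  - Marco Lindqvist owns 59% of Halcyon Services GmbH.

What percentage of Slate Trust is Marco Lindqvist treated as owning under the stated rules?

Chain via Orion Foods Inc. → Quarry Energy Co. (R1): 35% × 79% × 19% = 5.2535% of Slate Trust.
Chain via Halcyon Services GmbH → Cobalt Group plc (R1): 59% × 69% × 36% = 14.6556% of Slate Trust.
Aggregating (R2): 5.2535% + 14.6556% = 19.9091%.

19.9091%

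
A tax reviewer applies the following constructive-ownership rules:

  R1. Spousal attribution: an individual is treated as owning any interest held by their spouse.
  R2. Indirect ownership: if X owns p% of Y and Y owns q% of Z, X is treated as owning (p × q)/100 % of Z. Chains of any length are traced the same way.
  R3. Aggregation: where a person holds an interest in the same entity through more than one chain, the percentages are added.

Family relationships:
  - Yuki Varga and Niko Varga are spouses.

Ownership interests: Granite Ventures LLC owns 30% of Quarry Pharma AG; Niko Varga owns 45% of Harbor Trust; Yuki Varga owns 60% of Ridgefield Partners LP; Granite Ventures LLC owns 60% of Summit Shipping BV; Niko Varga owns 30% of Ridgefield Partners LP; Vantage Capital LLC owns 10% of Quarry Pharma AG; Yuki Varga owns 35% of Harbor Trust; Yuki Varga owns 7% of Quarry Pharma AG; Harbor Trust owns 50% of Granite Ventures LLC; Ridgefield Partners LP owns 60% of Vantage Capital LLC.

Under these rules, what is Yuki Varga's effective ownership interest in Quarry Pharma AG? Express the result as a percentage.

By spousal attribution (R1), Yuki Varga is treated as also owning Niko Varga's interest in Harbor Trust, giving 35% + 45% = 80%.
By spousal attribution (R1), Yuki Varga is treated as also owning Niko Varga's interest in Ridgefield Partners LP, giving 60% + 30% = 90%.
Chain via Harbor Trust → Granite Ventures LLC (R2): 80% × 50% × 30% = 12% of Quarry Pharma AG.
Chain via Ridgefield Partners LP → Vantage Capital LLC (R2): 90% × 60% × 10% = 5.4% of Quarry Pharma AG.
Direct interest in Quarry Pharma AG: 7%.
Aggregating (R3): 12% + 5.4% + 7% = 24.4%.

24.4%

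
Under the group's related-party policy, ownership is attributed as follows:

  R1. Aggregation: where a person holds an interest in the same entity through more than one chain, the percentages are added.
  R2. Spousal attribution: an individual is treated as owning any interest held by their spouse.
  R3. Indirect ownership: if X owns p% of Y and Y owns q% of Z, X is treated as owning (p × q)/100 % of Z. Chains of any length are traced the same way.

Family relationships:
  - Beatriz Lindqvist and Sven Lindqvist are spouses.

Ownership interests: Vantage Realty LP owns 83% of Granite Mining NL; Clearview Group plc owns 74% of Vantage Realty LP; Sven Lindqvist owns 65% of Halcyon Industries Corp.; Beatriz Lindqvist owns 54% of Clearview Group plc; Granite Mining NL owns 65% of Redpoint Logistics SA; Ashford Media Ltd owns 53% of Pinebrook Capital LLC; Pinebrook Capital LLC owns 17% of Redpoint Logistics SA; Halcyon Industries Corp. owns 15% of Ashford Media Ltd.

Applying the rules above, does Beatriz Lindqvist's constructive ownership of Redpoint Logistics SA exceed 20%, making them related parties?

By spousal attribution (R2), Beatriz Lindqvist is treated as owning Sven Lindqvist's 65% interest in Halcyon Industries Corp.
Chain via Clearview Group plc → Vantage Realty LP → Granite Mining NL (R3): 54% × 74% × 83% × 65% = 21.55842% of Redpoint Logistics SA.
Chain via Halcyon Industries Corp. → Ashford Media Ltd → Pinebrook Capital LLC (R3): 65% × 15% × 53% × 17% = 0.878475% of Redpoint Logistics SA.
Aggregating (R1): 21.55842% + 0.878475% = 22.436895%.
22.436895% exceeds the 20% threshold, so Beatriz is a related party to Redpoint Logistics SA.

Yes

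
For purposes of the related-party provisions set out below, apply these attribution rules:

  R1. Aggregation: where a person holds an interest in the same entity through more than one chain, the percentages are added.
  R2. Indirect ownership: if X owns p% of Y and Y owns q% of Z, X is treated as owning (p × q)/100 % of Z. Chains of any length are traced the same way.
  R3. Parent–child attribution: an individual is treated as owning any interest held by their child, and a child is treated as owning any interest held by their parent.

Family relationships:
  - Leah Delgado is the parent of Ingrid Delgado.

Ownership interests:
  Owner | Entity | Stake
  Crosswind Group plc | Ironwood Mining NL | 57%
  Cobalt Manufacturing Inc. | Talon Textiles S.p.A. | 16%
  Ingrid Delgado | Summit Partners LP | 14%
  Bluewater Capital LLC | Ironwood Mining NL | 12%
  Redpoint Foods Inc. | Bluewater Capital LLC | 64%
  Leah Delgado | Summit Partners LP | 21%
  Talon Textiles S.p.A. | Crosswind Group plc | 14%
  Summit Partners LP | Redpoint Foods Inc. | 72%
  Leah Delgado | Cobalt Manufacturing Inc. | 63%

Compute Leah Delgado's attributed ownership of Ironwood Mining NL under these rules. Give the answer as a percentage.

By parent–child attribution (R3), Leah Delgado is treated as also owning Ingrid Delgado's interest in Summit Partners LP, giving 21% + 14% = 35%.
Chain via Cobalt Manufacturing Inc. → Talon Textiles S.p.A. → Crosswind Group plc (R2): 63% × 16% × 14% × 57% = 0.804384% of Ironwood Mining NL.
Chain via Summit Partners LP → Redpoint Foods Inc. → Bluewater Capital LLC (R2): 35% × 72% × 64% × 12% = 1.93536% of Ironwood Mining NL.
Aggregating (R1): 0.804384% + 1.93536% = 2.739744%.

2.739744%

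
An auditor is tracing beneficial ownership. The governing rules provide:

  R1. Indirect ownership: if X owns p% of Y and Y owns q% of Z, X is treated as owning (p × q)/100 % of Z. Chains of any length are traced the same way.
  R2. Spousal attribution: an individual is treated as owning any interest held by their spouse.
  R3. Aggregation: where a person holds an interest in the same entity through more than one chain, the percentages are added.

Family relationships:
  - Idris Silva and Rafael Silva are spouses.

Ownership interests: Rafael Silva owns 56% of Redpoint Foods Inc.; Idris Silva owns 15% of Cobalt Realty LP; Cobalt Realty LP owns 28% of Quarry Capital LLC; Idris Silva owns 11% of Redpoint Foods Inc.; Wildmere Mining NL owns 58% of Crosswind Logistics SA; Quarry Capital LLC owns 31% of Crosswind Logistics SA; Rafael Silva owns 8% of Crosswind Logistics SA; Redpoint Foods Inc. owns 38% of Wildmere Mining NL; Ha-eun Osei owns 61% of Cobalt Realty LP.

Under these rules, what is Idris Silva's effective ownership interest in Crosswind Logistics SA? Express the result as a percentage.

24.0688%

By spousal attribution (R2), Idris Silva is treated as also owning Rafael Silva's interest in Redpoint Foods Inc, giving 11% + 56% = 67%.
By spousal attribution (R2), Idris Silva is treated as owning Rafael Silva's 8% interest in Crosswind Logistics SA.
Chain via Redpoint Foods Inc. → Wildmere Mining NL (R1): 67% × 38% × 58% = 14.7668% of Crosswind Logistics SA.
Chain via Cobalt Realty LP → Quarry Capital LLC (R1): 15% × 28% × 31% = 1.302% of Crosswind Logistics SA.
Direct interest in Crosswind Logistics SA: 8%.
Aggregating (R3): 14.7668% + 1.302% + 8% = 24.0688%.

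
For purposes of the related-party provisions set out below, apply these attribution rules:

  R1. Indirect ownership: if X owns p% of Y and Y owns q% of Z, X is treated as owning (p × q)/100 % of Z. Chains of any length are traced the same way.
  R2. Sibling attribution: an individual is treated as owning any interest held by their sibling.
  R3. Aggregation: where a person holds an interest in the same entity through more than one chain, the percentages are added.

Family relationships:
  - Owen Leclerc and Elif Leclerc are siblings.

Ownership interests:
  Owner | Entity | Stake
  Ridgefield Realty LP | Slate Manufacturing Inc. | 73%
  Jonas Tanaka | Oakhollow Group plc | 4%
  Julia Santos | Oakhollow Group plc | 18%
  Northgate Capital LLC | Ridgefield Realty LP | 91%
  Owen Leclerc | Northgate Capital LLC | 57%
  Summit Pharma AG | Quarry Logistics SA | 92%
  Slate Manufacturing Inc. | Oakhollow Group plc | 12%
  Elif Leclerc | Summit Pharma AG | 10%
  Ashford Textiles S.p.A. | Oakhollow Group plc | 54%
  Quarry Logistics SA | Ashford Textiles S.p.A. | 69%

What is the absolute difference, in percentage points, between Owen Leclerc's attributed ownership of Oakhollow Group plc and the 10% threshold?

2.028268

By sibling attribution (R2), Owen Leclerc is treated as owning Elif Leclerc's 10% interest in Summit Pharma AG.
Chain via Northgate Capital LLC → Ridgefield Realty LP → Slate Manufacturing Inc. (R1): 57% × 91% × 73% × 12% = 4.543812% of Oakhollow Group plc.
Chain via Summit Pharma AG → Quarry Logistics SA → Ashford Textiles S.p.A. (R1): 10% × 92% × 69% × 54% = 3.42792% of Oakhollow Group plc.
Aggregating (R3): 4.543812% + 3.42792% = 7.971732%.
7.971732% falls short of the 10% threshold by 2.028268 percentage points.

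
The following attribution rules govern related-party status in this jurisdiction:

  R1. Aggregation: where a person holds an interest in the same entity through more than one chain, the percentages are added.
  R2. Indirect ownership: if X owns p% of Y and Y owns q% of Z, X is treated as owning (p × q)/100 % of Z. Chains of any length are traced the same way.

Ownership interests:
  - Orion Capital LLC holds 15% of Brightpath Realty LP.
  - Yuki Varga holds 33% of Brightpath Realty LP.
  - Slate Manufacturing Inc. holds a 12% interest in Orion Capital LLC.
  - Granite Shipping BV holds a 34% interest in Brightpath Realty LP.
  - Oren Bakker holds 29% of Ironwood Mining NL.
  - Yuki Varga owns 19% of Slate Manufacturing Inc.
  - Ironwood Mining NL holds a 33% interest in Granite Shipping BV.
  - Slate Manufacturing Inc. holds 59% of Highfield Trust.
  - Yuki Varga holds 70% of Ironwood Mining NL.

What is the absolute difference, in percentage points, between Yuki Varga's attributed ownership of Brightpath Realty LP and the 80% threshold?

38.804

Chain via Ironwood Mining NL → Granite Shipping BV (R2): 70% × 33% × 34% = 7.854% of Brightpath Realty LP.
Chain via Slate Manufacturing Inc. → Orion Capital LLC (R2): 19% × 12% × 15% = 0.342% of Brightpath Realty LP.
Direct interest in Brightpath Realty LP: 33%.
Aggregating (R1): 7.854% + 0.342% + 33% = 41.196%.
41.196% falls short of the 80% threshold by 38.804 percentage points.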